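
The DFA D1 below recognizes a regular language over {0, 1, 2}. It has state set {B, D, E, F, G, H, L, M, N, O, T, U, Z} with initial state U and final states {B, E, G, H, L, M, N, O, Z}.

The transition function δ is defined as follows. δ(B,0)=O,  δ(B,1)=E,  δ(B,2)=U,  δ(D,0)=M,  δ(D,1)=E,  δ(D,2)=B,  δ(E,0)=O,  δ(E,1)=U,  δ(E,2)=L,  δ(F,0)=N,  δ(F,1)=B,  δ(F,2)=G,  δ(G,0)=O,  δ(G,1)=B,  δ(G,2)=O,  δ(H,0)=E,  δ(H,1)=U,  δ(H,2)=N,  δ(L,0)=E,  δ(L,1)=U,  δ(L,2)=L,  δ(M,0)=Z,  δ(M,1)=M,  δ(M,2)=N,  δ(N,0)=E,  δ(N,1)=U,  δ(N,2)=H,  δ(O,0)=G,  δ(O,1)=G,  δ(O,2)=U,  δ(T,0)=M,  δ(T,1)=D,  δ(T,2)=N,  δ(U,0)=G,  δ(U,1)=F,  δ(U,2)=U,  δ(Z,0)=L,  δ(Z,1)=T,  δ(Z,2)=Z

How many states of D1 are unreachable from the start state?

No path from U leads to D, M, T, Z; the other 9 states are all reachable.

4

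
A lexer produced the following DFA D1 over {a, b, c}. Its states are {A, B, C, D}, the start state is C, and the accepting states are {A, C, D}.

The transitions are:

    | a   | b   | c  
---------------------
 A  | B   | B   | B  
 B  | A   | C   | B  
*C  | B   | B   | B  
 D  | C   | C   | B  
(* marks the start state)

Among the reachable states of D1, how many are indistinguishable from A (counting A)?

2

Reachable states from the start: {A,B,C}. Unreachable: {D} — drop them.
Initial partition by acceptance: {A,C} | {B}.
The partition is now stable with 2 blocks: {A,C} | {B}.
State A belongs to the block {A,C}, which has 2 states.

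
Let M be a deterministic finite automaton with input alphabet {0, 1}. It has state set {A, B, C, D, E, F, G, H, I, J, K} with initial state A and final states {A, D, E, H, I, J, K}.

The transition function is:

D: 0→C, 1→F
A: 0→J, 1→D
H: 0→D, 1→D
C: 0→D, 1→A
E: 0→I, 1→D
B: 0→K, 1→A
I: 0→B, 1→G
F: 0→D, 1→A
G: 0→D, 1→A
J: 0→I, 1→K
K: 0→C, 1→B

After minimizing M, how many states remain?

4

First remove the unreachable states {E,H}; 9 states remain.
Initial partition by acceptance: {A,D,I,J,K} | {B,C,F,G}.
Split {A,D,I,J,K} by δ(·,0) → {D,I,K} and {A,J}.
Split {A,J} by δ(·,0) → {A} and {J}.
No further refinement is possible. Final partition (4 blocks): {D,I,K} | {B,C,F,G} | {A} | {J}.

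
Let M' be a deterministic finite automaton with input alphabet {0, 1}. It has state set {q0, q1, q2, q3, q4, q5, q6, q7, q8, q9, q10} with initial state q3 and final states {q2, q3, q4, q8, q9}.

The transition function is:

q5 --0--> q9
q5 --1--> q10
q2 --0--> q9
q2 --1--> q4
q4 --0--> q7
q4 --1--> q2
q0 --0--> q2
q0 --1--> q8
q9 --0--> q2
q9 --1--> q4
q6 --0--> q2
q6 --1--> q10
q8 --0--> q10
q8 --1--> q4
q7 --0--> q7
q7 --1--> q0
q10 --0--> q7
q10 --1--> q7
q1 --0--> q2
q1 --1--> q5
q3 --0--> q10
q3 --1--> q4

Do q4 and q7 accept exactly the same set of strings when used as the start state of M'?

No

Reachable states from the start: {q0,q2,q3,q4,q7,q8,q9,q10}. Unreachable: {q1,q5,q6} — drop them.
Initial partition by acceptance: {q2,q3,q4,q8,q9} | {q0,q7,q10}.
Refine {q2,q3,q4,q8,q9} on symbol 0: members go to different blocks, giving {q3,q4,q8} and {q2,q9}.
On input 1, block {q3,q4,q8} splits into {q3,q8} and {q4}.
Split {q0,q7,q10} by δ(·,0) → {q7,q10} and {q0}.
Split {q7,q10} by δ(·,1) → {q7} and {q10}.
Stable partition: {q3,q8} | {q7} | {q2,q9} | {q4} | {q0} | {q10} — 6 equivalence classes.
q4 and q7 end up in different blocks, so they are distinguishable. For instance, the string 'ε' is accepted from only q4.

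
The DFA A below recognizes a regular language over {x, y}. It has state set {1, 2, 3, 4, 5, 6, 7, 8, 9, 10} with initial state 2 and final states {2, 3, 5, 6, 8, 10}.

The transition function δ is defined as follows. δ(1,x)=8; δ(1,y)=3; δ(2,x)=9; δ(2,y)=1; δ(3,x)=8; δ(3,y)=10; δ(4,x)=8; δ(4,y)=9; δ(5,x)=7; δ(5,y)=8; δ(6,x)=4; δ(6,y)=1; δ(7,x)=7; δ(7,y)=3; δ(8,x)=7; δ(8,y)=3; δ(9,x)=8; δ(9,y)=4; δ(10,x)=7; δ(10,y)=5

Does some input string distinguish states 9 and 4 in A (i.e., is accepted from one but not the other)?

States {6} cannot be reached from the start state, so discard them.
Start with accepting vs non-accepting: {2,3,5,8,10} | {1,4,7,9}.
Refine {2,3,5,8,10} on symbol x: members go to different blocks, giving {2,5,8,10} and {3}.
On input y, block {2,5,8,10} splits into {5,10} and {2} and {8}.
On input y, block {5,10} splits into {5} and {10}.
Split {1,4,7,9} by δ(·,x) → {1,4,9} and {7}.
Refine {1,4,9} on symbol y: members go to different blocks, giving {4,9} and {1}.
No further refinement is possible. Final partition (8 blocks): {5} | {4,9} | {3} | {2} | {8} | {10} | {7} | {1}.
9 and 4 lie in the same block of the stable partition, so they are equivalent — no string distinguishes them.

No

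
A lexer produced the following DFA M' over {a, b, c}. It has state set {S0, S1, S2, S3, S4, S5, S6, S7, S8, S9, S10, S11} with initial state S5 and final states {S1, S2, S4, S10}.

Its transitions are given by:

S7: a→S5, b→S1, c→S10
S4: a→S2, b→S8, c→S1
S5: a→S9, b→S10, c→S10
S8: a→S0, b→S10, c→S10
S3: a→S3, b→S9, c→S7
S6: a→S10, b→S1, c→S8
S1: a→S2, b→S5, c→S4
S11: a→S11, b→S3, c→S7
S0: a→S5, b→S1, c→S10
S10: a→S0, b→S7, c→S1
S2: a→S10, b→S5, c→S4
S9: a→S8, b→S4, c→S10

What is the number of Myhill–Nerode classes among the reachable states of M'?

States {S3,S6,S11} cannot be reached from the start state, so discard them.
P0 = {S1,S2,S4,S10} | {S0,S5,S7,S8,S9}.
On input a, block {S1,S2,S4,S10} splits into {S1,S2,S4} and {S10}.
Split {S1,S2,S4} by δ(·,a) → {S1,S4} and {S2}.
Refine {S0,S5,S7,S8,S9} on symbol b: members go to different blocks, giving {S0,S7,S9} and {S5,S8}.
Stable partition: {S1,S4} | {S0,S7,S9} | {S10} | {S2} | {S5,S8} — 5 equivalence classes.

5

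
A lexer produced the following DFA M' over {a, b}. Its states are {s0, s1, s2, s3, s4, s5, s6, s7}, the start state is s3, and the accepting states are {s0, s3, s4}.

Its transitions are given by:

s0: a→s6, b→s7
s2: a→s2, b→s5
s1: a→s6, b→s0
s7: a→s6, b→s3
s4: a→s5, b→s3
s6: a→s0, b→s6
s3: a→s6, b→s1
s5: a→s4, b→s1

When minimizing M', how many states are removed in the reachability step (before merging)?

3

No path from s3 leads to s2, s4, s5; the other 5 states are all reachable.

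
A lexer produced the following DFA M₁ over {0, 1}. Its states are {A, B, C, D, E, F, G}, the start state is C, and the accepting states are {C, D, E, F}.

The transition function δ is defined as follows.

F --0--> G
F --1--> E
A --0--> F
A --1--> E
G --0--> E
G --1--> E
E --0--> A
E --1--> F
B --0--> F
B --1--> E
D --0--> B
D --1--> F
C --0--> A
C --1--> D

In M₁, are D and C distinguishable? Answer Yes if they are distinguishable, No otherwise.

No

All states are reachable from the start state.
Initial partition by acceptance: {C,D,E,F} | {A,B,G}.
Stable partition: {C,D,E,F} | {A,B,G} — 2 equivalence classes.
D and C lie in the same block of the stable partition, so they are equivalent — no string distinguishes them.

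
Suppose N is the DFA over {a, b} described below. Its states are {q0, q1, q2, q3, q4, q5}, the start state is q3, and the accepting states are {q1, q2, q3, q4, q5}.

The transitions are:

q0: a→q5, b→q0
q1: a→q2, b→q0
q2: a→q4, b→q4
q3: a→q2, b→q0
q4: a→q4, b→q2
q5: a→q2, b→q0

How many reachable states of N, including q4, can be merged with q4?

2

First remove the unreachable states {q1}; 5 states remain.
Initial partition by acceptance: {q2,q3,q4,q5} | {q0}.
Split {q2,q3,q4,q5} by δ(·,b) → {q2,q4} and {q3,q5}.
No further refinement is possible. Final partition (3 blocks): {q2,q4} | {q0} | {q3,q5}.
State q4 belongs to the block {q2,q4}, which has 2 states.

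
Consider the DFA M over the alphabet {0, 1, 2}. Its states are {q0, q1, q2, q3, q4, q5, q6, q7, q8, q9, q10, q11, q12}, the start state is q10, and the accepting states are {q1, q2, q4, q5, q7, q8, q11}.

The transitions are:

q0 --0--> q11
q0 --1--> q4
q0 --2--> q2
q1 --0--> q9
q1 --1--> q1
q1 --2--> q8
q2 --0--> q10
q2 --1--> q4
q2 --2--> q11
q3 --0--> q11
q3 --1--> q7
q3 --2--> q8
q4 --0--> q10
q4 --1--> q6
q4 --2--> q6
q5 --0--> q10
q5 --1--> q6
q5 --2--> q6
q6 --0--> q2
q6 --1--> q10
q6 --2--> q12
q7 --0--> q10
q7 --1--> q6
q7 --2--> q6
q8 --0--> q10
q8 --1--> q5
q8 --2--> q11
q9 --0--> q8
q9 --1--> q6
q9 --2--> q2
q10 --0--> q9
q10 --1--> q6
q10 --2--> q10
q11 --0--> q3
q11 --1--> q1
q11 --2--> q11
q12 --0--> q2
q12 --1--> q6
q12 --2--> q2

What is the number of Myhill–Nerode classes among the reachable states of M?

States {q0} cannot be reached from the start state, so discard them.
Initial partition by acceptance: {q1,q2,q4,q5,q7,q8,q11} | {q3,q6,q9,q10,q12}.
Refine {q1,q2,q4,q5,q7,q8,q11} on symbol 1: members go to different blocks, giving {q1,q2,q8,q11} and {q4,q5,q7}.
Split {q1,q2,q8,q11} by δ(·,1) → {q1,q11} and {q2,q8}.
Refine {q1,q11} on symbol 2: members go to different blocks, giving {q1} and {q11}.
On input 0, block {q3,q6,q9,q10,q12} splits into {q6,q9,q12} and {q3} and {q10}.
Split {q6,q9,q12} by δ(·,1) → {q9,q12} and {q6}.
Stable partition: {q1} | {q9,q12} | {q4,q5,q7} | {q2,q8} | {q11} | {q3} | {q10} | {q6} — 8 equivalence classes.

8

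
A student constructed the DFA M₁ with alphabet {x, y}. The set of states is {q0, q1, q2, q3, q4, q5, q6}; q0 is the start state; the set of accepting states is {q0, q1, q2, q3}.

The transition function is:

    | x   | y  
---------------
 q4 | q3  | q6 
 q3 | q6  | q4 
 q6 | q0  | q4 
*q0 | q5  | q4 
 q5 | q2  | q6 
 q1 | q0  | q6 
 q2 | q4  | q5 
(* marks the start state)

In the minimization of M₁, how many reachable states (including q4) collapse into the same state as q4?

3

Reachable states from the start: {q0,q2,q3,q4,q5,q6}. Unreachable: {q1} — drop them.
P0 = {q0,q2,q3} | {q4,q5,q6}.
No further refinement is possible. Final partition (2 blocks): {q0,q2,q3} | {q4,q5,q6}.
The equivalence class containing q4 is {q4,q5,q6}, of size 3.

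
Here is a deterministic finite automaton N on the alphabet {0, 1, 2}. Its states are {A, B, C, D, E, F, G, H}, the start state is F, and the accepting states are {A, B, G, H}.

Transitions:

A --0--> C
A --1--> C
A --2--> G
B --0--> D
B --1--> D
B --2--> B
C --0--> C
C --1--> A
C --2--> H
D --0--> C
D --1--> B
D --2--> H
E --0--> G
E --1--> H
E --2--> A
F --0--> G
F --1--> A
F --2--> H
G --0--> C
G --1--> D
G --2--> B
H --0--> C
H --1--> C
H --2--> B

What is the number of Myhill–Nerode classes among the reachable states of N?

First remove the unreachable states {E}; 7 states remain.
Start with accepting vs non-accepting: {A,B,G,H} | {C,D,F}.
Refine {C,D,F} on symbol 0: members go to different blocks, giving {C,D} and {F}.
Stable partition: {A,B,G,H} | {C,D} | {F} — 3 equivalence classes.

3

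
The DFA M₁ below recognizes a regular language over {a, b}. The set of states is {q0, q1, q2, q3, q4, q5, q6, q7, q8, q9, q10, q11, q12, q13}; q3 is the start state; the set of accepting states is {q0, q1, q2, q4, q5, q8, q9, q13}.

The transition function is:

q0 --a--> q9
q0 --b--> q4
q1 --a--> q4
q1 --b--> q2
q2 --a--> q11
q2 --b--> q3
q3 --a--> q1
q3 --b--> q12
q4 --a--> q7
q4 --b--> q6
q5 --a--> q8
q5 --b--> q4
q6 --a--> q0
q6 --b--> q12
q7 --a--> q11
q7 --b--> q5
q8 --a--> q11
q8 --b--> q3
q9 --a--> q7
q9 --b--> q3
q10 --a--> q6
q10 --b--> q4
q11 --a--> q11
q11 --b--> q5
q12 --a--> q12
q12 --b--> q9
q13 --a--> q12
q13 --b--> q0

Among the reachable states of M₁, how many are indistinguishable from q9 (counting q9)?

Reachable states from the start: {q0,q1,q2,q3,q4,q5,q6,q7,q8,q9,q11,q12}. Unreachable: {q10,q13} — drop them.
Initial partition by acceptance: {q0,q1,q2,q4,q5,q8,q9} | {q3,q6,q7,q11,q12}.
On input a, block {q0,q1,q2,q4,q5,q8,q9} splits into {q2,q4,q8,q9} and {q0,q1,q5}.
On input a, block {q3,q6,q7,q11,q12} splits into {q7,q11,q12} and {q3,q6}.
On input b, block {q7,q11,q12} splits into {q7,q11} and {q12}.
The partition is now stable with 5 blocks: {q2,q4,q8,q9} | {q7,q11} | {q0,q1,q5} | {q3,q6} | {q12}.
The equivalence class containing q9 is {q2,q4,q8,q9}, of size 4.

4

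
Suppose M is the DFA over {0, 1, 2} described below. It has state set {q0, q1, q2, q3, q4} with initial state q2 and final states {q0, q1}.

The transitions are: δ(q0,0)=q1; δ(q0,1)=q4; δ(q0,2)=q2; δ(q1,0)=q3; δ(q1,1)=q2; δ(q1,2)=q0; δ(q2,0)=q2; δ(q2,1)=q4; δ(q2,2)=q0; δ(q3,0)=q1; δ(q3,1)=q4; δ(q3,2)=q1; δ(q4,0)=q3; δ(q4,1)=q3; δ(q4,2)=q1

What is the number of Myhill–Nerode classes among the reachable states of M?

Every state is reachable, so we keep all 5.
Start with accepting vs non-accepting: {q0,q1} | {q2,q3,q4}.
Split {q0,q1} by δ(·,0) → {q0} and {q1}.
Split {q2,q3,q4} by δ(·,0) → {q2,q4} and {q3}.
Split {q2,q4} by δ(·,0) → {q2} and {q4}.
The partition is now stable with 5 blocks: {q0} | {q2} | {q1} | {q3} | {q4}.

5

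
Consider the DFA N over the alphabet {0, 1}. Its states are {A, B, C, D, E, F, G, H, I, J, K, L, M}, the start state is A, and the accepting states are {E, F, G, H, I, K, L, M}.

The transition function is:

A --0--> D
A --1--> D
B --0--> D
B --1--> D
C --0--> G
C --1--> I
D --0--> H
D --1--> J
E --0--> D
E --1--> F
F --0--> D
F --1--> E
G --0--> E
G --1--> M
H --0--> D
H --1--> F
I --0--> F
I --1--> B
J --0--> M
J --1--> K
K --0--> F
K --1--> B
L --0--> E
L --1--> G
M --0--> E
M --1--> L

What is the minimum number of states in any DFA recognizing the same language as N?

6

Reachable states from the start: {A,B,D,E,F,G,H,J,K,L,M}. Unreachable: {C,I} — drop them.
P0 = {E,F,G,H,K,L,M} | {A,B,D,J}.
On input 0, block {E,F,G,H,K,L,M} splits into {G,K,L,M} and {E,F,H}.
On input 1, block {G,K,L,M} splits into {G,L,M} and {K}.
On input 0, block {A,B,D,J} splits into {A,B} and {D} and {J}.
The partition is now stable with 6 blocks: {G,L,M} | {A,B} | {E,F,H} | {K} | {D} | {J}.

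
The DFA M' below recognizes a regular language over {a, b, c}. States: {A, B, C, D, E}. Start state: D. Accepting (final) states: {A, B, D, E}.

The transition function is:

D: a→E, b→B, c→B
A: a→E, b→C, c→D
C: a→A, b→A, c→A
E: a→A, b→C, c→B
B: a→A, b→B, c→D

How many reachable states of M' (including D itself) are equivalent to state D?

Every state is reachable, so we keep all 5.
P0 = {A,B,D,E} | {C}.
Split {A,B,D,E} by δ(·,b) → {A,E} and {B,D}.
No further refinement is possible. Final partition (3 blocks): {A,E} | {C} | {B,D}.
The equivalence class containing D is {B,D}, of size 2.

2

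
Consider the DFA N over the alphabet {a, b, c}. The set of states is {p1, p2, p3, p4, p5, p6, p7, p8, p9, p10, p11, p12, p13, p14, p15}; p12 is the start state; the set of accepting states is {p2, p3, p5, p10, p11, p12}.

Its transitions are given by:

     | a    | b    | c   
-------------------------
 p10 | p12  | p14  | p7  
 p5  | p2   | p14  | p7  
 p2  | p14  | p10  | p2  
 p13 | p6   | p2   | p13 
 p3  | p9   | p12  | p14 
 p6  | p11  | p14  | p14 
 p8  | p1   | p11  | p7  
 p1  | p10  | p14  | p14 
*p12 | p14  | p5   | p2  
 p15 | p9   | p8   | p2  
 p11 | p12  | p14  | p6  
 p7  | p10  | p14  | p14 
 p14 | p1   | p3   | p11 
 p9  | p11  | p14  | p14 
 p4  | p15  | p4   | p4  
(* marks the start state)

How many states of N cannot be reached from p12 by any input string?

Starting at p12 and following transitions, the reachable set is {p1, p2, p3, p5, p6, p7, p9, p10, p11, p12, p14}. That leaves p4, p8, p13, p15 unreachable — 4 in total.

4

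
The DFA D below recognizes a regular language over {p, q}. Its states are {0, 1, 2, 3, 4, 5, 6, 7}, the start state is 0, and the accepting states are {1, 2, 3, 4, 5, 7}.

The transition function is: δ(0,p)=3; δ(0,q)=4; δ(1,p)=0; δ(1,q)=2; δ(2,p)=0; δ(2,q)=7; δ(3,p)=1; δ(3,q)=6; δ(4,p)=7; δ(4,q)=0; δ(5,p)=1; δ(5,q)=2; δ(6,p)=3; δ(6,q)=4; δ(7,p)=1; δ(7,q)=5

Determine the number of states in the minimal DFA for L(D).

All states are reachable from the start state.
P0 = {1,2,3,4,5,7} | {0,6}.
Refine {1,2,3,4,5,7} on symbol p: members go to different blocks, giving {3,4,5,7} and {1,2}.
Refine {3,4,5,7} on symbol p: members go to different blocks, giving {3,5,7} and {4}.
On input q, block {3,5,7} splits into {3} and {5} and {7}.
On input q, block {1,2} splits into {1} and {2}.
The partition is now stable with 7 blocks: {3} | {0,6} | {1} | {4} | {5} | {7} | {2}.

7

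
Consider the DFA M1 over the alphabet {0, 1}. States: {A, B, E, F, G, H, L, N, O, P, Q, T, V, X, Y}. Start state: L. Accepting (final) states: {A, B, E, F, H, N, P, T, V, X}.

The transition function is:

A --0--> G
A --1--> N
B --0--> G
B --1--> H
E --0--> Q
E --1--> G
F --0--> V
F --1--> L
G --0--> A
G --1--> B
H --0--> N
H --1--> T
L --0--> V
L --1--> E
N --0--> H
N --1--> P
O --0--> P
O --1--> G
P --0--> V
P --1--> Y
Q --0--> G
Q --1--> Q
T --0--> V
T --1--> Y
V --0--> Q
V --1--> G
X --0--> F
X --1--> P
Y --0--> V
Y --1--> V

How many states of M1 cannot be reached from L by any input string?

3

BFS from L reaches {A, B, E, G, H, L, N, P, Q, T, V, Y}; the 3 state(s) F, O, X are never visited.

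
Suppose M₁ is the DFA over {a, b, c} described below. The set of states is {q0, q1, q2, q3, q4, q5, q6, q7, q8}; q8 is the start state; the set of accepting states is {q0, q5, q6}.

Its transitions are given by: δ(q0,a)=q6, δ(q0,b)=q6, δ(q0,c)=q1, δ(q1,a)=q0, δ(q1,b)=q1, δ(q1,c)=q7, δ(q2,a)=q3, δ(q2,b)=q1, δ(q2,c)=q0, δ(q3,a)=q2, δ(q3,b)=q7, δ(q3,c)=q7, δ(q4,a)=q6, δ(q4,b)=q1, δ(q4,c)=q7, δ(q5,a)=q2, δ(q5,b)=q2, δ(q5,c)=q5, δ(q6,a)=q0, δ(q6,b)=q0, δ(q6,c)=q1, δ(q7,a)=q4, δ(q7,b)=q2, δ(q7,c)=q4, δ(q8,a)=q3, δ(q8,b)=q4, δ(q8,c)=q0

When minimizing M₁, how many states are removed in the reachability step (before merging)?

1

Starting at q8 and following transitions, the reachable set is {q0, q1, q2, q3, q4, q6, q7, q8}. That leaves q5 unreachable — 1 in total.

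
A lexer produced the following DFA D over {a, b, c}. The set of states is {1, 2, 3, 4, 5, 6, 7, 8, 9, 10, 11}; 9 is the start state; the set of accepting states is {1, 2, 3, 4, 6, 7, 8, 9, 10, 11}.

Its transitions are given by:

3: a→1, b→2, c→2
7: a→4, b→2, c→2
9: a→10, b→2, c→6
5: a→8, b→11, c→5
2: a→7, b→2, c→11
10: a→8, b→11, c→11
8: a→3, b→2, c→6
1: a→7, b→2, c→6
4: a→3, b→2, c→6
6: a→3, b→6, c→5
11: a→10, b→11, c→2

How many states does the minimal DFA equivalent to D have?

Initial partition by acceptance: {1,2,3,4,6,7,8,9,10,11} | {5}.
Refine {1,2,3,4,6,7,8,9,10,11} on symbol c: members go to different blocks, giving {1,2,3,4,7,8,9,10,11} and {6}.
Split {1,2,3,4,7,8,9,10,11} by δ(·,c) → {2,3,7,10,11} and {1,4,8,9}.
Refine {2,3,7,10,11} on symbol a: members go to different blocks, giving {3,7,10} and {2,11}.
No further refinement is possible. Final partition (5 blocks): {3,7,10} | {5} | {6} | {1,4,8,9} | {2,11}.

5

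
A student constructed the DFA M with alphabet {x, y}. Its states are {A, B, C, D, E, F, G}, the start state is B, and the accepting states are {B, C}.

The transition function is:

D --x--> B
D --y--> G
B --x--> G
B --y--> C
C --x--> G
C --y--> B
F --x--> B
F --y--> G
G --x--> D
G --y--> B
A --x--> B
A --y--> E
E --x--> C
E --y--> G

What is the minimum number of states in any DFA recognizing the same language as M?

3

First remove the unreachable states {A,E,F}; 4 states remain.
Start with accepting vs non-accepting: {B,C} | {D,G}.
On input x, block {D,G} splits into {D} and {G}.
The partition is now stable with 3 blocks: {B,C} | {D} | {G}.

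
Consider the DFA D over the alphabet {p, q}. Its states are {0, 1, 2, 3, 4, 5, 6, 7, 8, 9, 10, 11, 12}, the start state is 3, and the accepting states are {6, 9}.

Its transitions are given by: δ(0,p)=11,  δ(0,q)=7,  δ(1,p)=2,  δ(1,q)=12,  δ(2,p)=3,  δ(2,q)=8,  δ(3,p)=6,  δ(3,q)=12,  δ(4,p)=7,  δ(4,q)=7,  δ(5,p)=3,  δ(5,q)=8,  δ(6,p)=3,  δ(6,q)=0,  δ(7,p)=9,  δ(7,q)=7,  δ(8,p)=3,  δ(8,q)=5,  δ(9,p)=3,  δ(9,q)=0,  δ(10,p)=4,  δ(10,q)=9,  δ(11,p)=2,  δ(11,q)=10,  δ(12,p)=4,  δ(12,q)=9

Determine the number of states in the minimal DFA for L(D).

States {1} cannot be reached from the start state, so discard them.
Start with accepting vs non-accepting: {6,9} | {0,2,3,4,5,7,8,10,11,12}.
Split {0,2,3,4,5,7,8,10,11,12} by δ(·,p) → {0,2,4,5,8,10,11,12} and {3,7}.
Split {0,2,4,5,8,10,11,12} by δ(·,p) → {0,10,11,12} and {2,4,5,8}.
On input p, block {0,10,11,12} splits into {10,11,12} and {0}.
Refine {10,11,12} on symbol q: members go to different blocks, giving {10,12} and {11}.
On input q, block {3,7} splits into {3} and {7}.
On input p, block {2,4,5,8} splits into {2,5,8} and {4}.
The partition is now stable with 8 blocks: {6,9} | {10,12} | {3} | {2,5,8} | {0} | {11} | {7} | {4}.

8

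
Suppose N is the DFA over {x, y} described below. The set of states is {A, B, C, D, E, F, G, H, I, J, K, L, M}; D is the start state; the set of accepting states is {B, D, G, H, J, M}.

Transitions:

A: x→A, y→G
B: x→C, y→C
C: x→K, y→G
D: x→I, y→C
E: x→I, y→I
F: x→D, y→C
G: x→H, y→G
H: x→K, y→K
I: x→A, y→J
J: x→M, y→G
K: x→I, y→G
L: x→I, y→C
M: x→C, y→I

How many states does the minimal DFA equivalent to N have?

3

Reachable states from the start: {A,C,D,G,H,I,J,K,M}. Unreachable: {B,E,F,L} — drop them.
Start with accepting vs non-accepting: {D,G,H,J,M} | {A,C,I,K}.
On input x, block {D,G,H,J,M} splits into {D,H,M} and {G,J}.
No further refinement is possible. Final partition (3 blocks): {D,H,M} | {A,C,I,K} | {G,J}.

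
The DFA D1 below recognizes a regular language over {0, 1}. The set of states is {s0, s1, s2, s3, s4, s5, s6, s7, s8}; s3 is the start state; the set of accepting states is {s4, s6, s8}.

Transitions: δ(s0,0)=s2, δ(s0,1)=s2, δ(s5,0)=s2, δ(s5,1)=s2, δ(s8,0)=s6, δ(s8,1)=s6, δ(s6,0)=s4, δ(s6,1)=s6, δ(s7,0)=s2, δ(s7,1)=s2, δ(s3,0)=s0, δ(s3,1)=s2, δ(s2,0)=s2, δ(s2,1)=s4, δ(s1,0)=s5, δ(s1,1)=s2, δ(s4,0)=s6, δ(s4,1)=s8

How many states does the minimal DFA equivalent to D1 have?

4

States {s1,s5,s7} cannot be reached from the start state, so discard them.
P0 = {s4,s6,s8} | {s0,s2,s3}.
Refine {s0,s2,s3} on symbol 1: members go to different blocks, giving {s0,s3} and {s2}.
Split {s0,s3} by δ(·,0) → {s0} and {s3}.
The partition is now stable with 4 blocks: {s4,s6,s8} | {s0} | {s2} | {s3}.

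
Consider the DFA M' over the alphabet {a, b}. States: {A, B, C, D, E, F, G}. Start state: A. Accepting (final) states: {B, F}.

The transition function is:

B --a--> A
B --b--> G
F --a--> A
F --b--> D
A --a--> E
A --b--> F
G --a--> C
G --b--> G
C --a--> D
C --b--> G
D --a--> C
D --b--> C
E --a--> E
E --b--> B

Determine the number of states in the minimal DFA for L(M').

3

All states are reachable from the start state.
P0 = {B,F} | {A,C,D,E,G}.
Split {A,C,D,E,G} by δ(·,b) → {C,D,G} and {A,E}.
Stable partition: {B,F} | {C,D,G} | {A,E} — 3 equivalence classes.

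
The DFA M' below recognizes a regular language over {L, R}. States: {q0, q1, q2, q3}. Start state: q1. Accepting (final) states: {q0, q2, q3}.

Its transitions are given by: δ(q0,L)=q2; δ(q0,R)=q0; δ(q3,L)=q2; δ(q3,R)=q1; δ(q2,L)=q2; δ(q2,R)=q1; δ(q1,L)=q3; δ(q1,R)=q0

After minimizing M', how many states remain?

3

All states are reachable from the start state.
P0 = {q0,q2,q3} | {q1}.
Split {q0,q2,q3} by δ(·,R) → {q2,q3} and {q0}.
Stable partition: {q2,q3} | {q1} | {q0} — 3 equivalence classes.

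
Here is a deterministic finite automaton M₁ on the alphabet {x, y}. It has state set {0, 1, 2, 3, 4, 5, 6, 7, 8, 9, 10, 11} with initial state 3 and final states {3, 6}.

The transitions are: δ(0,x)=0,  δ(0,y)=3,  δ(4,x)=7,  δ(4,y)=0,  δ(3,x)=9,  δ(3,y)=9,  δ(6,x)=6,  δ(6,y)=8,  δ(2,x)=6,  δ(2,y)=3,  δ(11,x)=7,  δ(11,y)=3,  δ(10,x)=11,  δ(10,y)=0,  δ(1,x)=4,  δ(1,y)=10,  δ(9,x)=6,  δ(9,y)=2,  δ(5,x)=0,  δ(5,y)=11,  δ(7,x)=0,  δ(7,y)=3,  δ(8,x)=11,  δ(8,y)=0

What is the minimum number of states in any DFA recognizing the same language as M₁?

First remove the unreachable states {1,4,5,10}; 8 states remain.
Start with accepting vs non-accepting: {3,6} | {0,2,7,8,9,11}.
Refine {3,6} on symbol x: members go to different blocks, giving {3} and {6}.
On input x, block {0,2,7,8,9,11} splits into {0,7,8,11} and {2,9}.
On input y, block {0,7,8,11} splits into {0,7,11} and {8}.
Refine {2,9} on symbol y: members go to different blocks, giving {2} and {9}.
No further refinement is possible. Final partition (6 blocks): {3} | {0,7,11} | {6} | {2} | {8} | {9}.

6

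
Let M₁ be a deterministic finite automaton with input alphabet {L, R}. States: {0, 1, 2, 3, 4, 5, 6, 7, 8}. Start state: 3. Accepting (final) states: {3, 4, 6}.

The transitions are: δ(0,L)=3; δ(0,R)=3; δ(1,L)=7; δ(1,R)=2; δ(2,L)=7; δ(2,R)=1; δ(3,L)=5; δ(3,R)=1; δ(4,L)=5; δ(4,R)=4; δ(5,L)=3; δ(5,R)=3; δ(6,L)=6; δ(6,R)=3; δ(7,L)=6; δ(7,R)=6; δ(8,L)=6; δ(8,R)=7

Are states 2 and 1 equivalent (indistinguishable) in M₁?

Yes

Reachable states from the start: {1,2,3,5,6,7}. Unreachable: {0,4,8} — drop them.
P0 = {3,6} | {1,2,5,7}.
Refine {3,6} on symbol L: members go to different blocks, giving {3} and {6}.
Split {1,2,5,7} by δ(·,L) → {1,2} and {5} and {7}.
The partition is now stable with 5 blocks: {3} | {1,2} | {6} | {5} | {7}.
2 and 1 lie in the same block of the stable partition, so they are equivalent — no string distinguishes them.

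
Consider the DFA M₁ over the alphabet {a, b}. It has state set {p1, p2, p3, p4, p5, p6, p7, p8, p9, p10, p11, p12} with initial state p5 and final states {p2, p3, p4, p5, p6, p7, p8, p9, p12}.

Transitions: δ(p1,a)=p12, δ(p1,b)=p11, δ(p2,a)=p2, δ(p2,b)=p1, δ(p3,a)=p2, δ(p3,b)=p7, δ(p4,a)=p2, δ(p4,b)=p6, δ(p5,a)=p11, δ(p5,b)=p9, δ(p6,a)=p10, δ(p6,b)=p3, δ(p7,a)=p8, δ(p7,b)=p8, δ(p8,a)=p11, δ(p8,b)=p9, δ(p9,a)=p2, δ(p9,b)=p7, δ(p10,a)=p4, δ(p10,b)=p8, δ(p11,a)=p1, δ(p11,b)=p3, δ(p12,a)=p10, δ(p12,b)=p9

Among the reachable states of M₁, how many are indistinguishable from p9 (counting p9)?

Every state is reachable, so we keep all 12.
P0 = {p2,p3,p4,p5,p6,p7,p8,p9,p12} | {p1,p10,p11}.
On input a, block {p2,p3,p4,p5,p6,p7,p8,p9,p12} splits into {p2,p3,p4,p7,p9} and {p5,p6,p8,p12}.
Split {p2,p3,p4,p7,p9} by δ(·,a) → {p2,p3,p4,p9} and {p7}.
Refine {p2,p3,p4,p9} on symbol b: members go to different blocks, giving {p3,p9} and {p2} and {p4}.
Refine {p1,p10,p11} on symbol a: members go to different blocks, giving {p1} and {p10} and {p11}.
On input a, block {p5,p6,p8,p12} splits into {p5,p8} and {p6,p12}.
The partition is now stable with 9 blocks: {p3,p9} | {p1} | {p5,p8} | {p7} | {p2} | {p4} | {p10} | {p11} | {p6,p12}.
State p9 belongs to the block {p3,p9}, which has 2 states.

2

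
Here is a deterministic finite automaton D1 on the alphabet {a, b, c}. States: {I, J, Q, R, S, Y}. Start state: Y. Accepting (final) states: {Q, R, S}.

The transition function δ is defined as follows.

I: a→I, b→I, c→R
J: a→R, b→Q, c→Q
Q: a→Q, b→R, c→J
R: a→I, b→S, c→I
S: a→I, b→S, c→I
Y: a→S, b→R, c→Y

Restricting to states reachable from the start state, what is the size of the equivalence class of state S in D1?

States {J,Q} cannot be reached from the start state, so discard them.
Initial partition by acceptance: {R,S} | {I,Y}.
Split {I,Y} by δ(·,a) → {Y} and {I}.
No further refinement is possible. Final partition (3 blocks): {R,S} | {Y} | {I}.
The equivalence class containing S is {R,S}, of size 2.

2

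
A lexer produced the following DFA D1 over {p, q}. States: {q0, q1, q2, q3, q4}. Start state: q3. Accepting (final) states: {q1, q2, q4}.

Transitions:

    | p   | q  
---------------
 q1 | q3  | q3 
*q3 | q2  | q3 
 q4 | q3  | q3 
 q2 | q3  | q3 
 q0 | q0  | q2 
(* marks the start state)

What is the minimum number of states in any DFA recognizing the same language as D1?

Reachable states from the start: {q2,q3}. Unreachable: {q0,q1,q4} — drop them.
Start with accepting vs non-accepting: {q2} | {q3}.
Stable partition: {q2} | {q3} — 2 equivalence classes.

2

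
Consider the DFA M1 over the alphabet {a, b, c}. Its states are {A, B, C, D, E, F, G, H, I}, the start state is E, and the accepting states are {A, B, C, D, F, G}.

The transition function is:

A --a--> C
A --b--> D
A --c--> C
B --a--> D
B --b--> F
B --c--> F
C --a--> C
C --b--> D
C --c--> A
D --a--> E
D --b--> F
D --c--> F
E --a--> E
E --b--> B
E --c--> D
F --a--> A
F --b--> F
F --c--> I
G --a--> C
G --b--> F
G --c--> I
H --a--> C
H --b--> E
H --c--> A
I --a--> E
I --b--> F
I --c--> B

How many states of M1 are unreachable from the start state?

2

Starting at E and following transitions, the reachable set is {A, B, C, D, E, F, I}. That leaves G, H unreachable — 2 in total.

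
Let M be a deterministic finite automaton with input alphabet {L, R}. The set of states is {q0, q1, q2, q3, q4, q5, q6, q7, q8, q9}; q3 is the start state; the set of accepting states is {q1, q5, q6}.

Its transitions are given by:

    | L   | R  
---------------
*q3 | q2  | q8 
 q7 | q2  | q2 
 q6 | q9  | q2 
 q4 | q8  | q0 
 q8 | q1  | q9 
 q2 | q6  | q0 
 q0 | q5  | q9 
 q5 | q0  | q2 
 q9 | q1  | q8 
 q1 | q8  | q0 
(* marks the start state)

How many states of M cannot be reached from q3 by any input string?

No path from q3 leads to q4, q7; the other 8 states are all reachable.

2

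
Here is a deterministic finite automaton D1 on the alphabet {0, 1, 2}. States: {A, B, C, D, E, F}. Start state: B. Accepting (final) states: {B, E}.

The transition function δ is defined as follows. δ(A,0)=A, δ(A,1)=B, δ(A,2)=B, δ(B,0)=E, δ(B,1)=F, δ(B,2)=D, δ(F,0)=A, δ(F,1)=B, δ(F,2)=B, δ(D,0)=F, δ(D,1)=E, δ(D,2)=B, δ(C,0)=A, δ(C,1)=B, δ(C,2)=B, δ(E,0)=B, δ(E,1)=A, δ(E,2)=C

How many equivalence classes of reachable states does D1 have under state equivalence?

2

P0 = {B,E} | {A,C,D,F}.
The partition is now stable with 2 blocks: {B,E} | {A,C,D,F}.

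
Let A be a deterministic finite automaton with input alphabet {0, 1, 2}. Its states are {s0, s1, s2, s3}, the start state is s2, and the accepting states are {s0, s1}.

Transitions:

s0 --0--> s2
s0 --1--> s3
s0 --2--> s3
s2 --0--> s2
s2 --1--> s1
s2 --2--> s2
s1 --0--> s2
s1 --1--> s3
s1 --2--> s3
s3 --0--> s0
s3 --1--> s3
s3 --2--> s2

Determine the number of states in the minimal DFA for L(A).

3

P0 = {s0,s1} | {s2,s3}.
Split {s2,s3} by δ(·,0) → {s2} and {s3}.
Stable partition: {s0,s1} | {s2} | {s3} — 3 equivalence classes.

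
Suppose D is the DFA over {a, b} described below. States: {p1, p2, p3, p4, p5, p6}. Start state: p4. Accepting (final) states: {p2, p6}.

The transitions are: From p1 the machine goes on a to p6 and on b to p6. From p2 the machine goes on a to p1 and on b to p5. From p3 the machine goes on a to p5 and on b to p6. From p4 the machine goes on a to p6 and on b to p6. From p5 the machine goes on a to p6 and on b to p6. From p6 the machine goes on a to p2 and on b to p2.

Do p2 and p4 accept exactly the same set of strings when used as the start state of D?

No

First remove the unreachable states {p3}; 5 states remain.
Start with accepting vs non-accepting: {p2,p6} | {p1,p4,p5}.
Split {p2,p6} by δ(·,a) → {p2} and {p6}.
No further refinement is possible. Final partition (3 blocks): {p2} | {p1,p4,p5} | {p6}.
p2 and p4 end up in different blocks, so they are distinguishable. For instance, the string 'ε' is accepted from only p2.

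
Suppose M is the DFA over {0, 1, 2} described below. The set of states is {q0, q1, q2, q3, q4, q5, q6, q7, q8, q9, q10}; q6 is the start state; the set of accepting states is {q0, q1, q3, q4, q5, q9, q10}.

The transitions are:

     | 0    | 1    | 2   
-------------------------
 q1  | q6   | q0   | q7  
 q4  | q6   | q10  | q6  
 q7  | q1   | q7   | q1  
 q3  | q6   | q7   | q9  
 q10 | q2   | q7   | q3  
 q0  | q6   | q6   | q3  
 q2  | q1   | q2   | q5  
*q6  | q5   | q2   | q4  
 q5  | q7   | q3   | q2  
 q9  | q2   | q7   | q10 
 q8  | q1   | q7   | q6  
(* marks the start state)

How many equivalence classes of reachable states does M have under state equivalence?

First remove the unreachable states {q8}; 10 states remain.
Initial partition by acceptance: {q0,q1,q3,q4,q5,q9,q10} | {q2,q6,q7}.
Split {q0,q1,q3,q4,q5,q9,q10} by δ(·,1) → {q0,q3,q9,q10} and {q1,q4,q5}.
Stable partition: {q0,q3,q9,q10} | {q2,q6,q7} | {q1,q4,q5} — 3 equivalence classes.

3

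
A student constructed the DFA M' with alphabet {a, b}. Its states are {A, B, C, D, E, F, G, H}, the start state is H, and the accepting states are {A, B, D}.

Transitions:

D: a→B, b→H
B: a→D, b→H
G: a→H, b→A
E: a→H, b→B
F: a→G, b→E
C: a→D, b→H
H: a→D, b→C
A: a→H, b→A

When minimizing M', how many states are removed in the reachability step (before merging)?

No path from H leads to A, E, F, G; the other 4 states are all reachable.

4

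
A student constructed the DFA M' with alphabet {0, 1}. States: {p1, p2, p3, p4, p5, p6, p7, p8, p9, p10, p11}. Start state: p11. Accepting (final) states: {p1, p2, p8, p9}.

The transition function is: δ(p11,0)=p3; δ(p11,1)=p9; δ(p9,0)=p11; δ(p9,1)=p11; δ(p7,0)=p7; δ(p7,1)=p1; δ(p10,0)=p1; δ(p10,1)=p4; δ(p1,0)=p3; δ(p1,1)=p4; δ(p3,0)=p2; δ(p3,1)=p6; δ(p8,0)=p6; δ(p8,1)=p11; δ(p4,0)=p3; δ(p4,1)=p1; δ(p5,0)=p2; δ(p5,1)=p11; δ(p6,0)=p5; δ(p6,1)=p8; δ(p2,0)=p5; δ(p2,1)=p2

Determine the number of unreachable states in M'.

4

Starting at p11 and following transitions, the reachable set is {p2, p3, p5, p6, p8, p9, p11}. That leaves p1, p4, p7, p10 unreachable — 4 in total.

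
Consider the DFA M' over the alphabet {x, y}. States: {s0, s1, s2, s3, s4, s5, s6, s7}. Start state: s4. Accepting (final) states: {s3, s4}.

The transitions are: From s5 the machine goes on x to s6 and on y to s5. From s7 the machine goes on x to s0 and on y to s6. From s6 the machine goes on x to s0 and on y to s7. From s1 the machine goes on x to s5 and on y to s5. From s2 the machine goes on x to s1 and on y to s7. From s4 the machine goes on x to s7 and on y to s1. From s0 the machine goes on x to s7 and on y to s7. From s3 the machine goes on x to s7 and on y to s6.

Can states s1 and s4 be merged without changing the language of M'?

No

States {s2,s3} cannot be reached from the start state, so discard them.
Initial partition by acceptance: {s4} | {s0,s1,s5,s6,s7}.
Stable partition: {s4} | {s0,s1,s5,s6,s7} — 2 equivalence classes.
s1 and s4 end up in different blocks, so they are distinguishable. For instance, the string 'ε' is accepted from only s4.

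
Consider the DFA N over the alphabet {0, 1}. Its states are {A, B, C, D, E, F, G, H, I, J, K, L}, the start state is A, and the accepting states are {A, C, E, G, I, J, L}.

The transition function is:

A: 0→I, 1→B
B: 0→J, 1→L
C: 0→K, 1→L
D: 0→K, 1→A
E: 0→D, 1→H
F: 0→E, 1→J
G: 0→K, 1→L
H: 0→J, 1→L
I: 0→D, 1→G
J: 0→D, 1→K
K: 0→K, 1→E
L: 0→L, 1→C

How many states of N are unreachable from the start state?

Starting at A and following transitions, the reachable set is {A, B, C, D, E, G, H, I, J, K, L}. That leaves F unreachable — 1 in total.

1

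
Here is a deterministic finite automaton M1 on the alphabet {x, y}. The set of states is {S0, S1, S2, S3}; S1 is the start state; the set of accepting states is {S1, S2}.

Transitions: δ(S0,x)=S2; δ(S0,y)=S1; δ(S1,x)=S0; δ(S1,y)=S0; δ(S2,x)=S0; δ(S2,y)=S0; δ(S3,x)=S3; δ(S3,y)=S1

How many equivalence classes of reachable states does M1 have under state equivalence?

2

States {S3} cannot be reached from the start state, so discard them.
P0 = {S1,S2} | {S0}.
Stable partition: {S1,S2} | {S0} — 2 equivalence classes.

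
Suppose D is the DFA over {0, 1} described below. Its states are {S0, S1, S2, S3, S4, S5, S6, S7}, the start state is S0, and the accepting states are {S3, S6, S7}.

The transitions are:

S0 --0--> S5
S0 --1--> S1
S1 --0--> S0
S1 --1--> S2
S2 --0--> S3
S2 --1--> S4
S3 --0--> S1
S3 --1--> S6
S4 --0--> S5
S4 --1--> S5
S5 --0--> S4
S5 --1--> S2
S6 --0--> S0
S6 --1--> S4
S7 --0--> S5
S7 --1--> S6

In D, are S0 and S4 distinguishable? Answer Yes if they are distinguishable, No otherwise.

First remove the unreachable states {S7}; 7 states remain.
Initial partition by acceptance: {S3,S6} | {S0,S1,S2,S4,S5}.
On input 1, block {S3,S6} splits into {S3} and {S6}.
On input 0, block {S0,S1,S2,S4,S5} splits into {S0,S1,S4,S5} and {S2}.
On input 1, block {S0,S1,S4,S5} splits into {S0,S4} and {S1,S5}.
Stable partition: {S3} | {S0,S4} | {S6} | {S2} | {S1,S5} — 5 equivalence classes.
S0 and S4 lie in the same block of the stable partition, so they are equivalent — no string distinguishes them.

No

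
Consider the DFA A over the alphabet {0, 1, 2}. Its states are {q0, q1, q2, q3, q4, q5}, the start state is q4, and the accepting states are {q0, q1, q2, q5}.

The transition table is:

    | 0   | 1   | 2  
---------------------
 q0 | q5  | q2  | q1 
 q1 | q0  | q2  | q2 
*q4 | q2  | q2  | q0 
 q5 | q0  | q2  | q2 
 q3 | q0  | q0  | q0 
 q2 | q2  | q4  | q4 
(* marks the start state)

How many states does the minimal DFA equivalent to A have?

States {q3} cannot be reached from the start state, so discard them.
P0 = {q0,q1,q2,q5} | {q4}.
Split {q0,q1,q2,q5} by δ(·,1) → {q0,q1,q5} and {q2}.
Split {q0,q1,q5} by δ(·,2) → {q1,q5} and {q0}.
Stable partition: {q1,q5} | {q4} | {q2} | {q0} — 4 equivalence classes.

4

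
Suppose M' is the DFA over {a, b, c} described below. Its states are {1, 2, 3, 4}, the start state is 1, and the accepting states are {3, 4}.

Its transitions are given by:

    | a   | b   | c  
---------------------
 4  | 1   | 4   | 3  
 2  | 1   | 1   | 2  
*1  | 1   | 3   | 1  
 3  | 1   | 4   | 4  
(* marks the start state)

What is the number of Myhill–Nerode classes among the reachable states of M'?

States {2} cannot be reached from the start state, so discard them.
Initial partition by acceptance: {3,4} | {1}.
The partition is now stable with 2 blocks: {3,4} | {1}.

2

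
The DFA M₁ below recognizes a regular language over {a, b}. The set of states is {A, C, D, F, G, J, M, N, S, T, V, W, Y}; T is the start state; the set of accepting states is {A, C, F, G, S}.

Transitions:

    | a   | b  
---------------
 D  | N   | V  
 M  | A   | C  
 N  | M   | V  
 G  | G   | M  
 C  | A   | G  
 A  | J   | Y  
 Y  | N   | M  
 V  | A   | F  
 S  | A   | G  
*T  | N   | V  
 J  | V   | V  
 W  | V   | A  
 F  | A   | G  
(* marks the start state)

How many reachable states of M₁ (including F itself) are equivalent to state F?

2

First remove the unreachable states {D,S,W}; 10 states remain.
Start with accepting vs non-accepting: {A,C,F,G} | {J,M,N,T,V,Y}.
Refine {A,C,F,G} on symbol a: members go to different blocks, giving {C,F,G} and {A}.
On input a, block {C,F,G} splits into {C,F} and {G}.
Refine {J,M,N,T,V,Y} on symbol a: members go to different blocks, giving {J,N,T,Y} and {M,V}.
On input a, block {J,N,T,Y} splits into {T,Y} and {J,N}.
The partition is now stable with 6 blocks: {C,F} | {T,Y} | {A} | {G} | {M,V} | {J,N}.
The equivalence class containing F is {C,F}, of size 2.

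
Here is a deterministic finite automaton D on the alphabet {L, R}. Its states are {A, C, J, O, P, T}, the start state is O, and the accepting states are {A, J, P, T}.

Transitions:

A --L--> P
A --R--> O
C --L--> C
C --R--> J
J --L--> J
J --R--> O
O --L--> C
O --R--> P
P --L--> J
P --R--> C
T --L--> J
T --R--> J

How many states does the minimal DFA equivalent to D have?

2

States {A,T} cannot be reached from the start state, so discard them.
Start with accepting vs non-accepting: {J,P} | {C,O}.
Stable partition: {J,P} | {C,O} — 2 equivalence classes.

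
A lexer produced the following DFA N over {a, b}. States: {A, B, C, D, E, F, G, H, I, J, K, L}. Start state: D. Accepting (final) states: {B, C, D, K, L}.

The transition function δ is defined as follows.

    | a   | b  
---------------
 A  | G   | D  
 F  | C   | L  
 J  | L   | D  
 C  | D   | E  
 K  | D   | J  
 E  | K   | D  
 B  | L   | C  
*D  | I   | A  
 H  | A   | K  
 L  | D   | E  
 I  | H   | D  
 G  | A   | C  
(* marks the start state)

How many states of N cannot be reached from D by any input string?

BFS from D reaches {A, C, D, E, G, H, I, J, K, L}; the 2 state(s) B, F are never visited.

2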